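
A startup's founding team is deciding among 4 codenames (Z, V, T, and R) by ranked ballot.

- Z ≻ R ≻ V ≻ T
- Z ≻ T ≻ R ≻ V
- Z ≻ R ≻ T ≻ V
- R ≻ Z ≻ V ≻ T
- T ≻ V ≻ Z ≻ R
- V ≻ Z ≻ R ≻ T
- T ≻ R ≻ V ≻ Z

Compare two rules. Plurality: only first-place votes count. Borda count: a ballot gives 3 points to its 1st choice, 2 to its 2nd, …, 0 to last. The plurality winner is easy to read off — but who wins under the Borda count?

Plurality first-place counts: Z 3, V 1, T 2, R 1 → Z.
Borda totals: Z 14, V 8, T 9, R 11 → Z.

Z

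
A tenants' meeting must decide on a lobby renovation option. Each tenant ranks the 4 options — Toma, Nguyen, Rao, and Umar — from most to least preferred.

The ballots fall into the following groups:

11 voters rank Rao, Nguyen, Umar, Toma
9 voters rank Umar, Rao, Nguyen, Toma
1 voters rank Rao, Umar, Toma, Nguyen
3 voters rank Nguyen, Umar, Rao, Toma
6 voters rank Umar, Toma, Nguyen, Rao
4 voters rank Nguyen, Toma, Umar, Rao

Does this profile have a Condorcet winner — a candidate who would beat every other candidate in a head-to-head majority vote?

Head-to-head results (34 voters total):
Toma vs Nguyen: Nguyen wins 27–7.
Toma vs Rao: Rao wins 24–10.
Toma vs Umar: Umar wins 30–4.
Nguyen vs Rao: Rao wins 21–13.
Nguyen vs Umar: Nguyen wins 18–16.
Rao vs Umar: Umar wins 22–12.
No candidate beats all others: Nguyen beats Umar beats Rao beats Nguyen, a majority cycle.

No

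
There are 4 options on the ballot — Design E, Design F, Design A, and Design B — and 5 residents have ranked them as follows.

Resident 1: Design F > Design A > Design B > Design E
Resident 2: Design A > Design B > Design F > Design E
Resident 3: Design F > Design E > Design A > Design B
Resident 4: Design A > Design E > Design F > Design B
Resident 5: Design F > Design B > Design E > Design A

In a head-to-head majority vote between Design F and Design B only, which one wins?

Ballots ranking Design F above Design B: 4.
Ballots ranking Design B above Design F: 1.
Design F wins the head-to-head, 4–1.

Design F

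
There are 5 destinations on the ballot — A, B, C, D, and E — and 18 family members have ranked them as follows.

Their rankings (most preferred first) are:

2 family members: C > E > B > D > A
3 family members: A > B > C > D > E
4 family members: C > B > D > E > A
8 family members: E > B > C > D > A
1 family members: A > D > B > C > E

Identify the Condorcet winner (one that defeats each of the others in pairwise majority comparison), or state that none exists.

No Condorcet winner

Head-to-head results (18 voters total):
A vs B: B wins 14–4.
A vs C: C wins 14–4.
A vs D: D wins 14–4.
A vs E: E wins 14–4.
B vs C: B wins 12–6.
B vs D: B wins 17–1.
B vs E: E wins 10–8.
C vs D: C wins 17–1.
C vs E: C wins 10–8.
D vs E: E wins 10–8.
No candidate beats all others: B beats C beats E beats B, a majority cycle.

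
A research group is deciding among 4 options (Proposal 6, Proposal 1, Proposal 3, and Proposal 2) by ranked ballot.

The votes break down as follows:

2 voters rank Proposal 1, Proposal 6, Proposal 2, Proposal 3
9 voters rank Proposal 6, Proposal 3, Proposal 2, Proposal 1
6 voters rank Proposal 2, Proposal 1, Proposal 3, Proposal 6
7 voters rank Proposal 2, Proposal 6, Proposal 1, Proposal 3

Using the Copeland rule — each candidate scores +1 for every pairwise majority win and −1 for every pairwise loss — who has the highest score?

Proposal 2

Pairwise results:
  Proposal 6 vs Proposal 1: Proposal 6 wins 16–8.
  Proposal 6 vs Proposal 3: Proposal 6 wins 18–6.
  Proposal 6 vs Proposal 2: Proposal 2 wins 13–11.
  Proposal 1 vs Proposal 3: Proposal 1 wins 15–9.
  Proposal 1 vs Proposal 2: Proposal 2 wins 22–2.
  Proposal 3 vs Proposal 2: Proposal 2 wins 15–9.
Copeland scores (wins − losses):
  Proposal 6: 2 − 1 = 1
  Proposal 1: 1 − 2 = -1
  Proposal 3: 0 − 3 = -3
  Proposal 2: 3 − 0 = 3
Proposal 2 has the best Copeland score.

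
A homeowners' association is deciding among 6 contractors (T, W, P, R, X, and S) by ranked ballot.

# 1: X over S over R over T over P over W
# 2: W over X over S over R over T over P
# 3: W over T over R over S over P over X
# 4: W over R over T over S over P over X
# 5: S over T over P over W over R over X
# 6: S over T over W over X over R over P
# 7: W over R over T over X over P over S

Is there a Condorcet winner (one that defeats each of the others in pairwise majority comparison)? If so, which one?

W

Head-to-head results (7 voters total):
T vs W: W wins 4–3.
T vs P: T wins 7–0.
T vs R: R wins 4–3.
T vs X: T wins 5–2.
T vs S: S wins 4–3.
W vs P: W wins 5–2.
W vs R: W wins 6–1.
W vs X: W wins 6–1.
W vs S: W wins 4–3.
P vs R: R wins 6–1.
P vs X: X wins 4–3.
P vs S: S wins 6–1.
R vs X: R wins 4–3.
R vs S: S wins 4–3.
X vs S: S wins 4–3.
W beats each rival — T (4–3), P (5–2), R (6–1), X (6–1), S (4–3) — so W is the Condorcet winner.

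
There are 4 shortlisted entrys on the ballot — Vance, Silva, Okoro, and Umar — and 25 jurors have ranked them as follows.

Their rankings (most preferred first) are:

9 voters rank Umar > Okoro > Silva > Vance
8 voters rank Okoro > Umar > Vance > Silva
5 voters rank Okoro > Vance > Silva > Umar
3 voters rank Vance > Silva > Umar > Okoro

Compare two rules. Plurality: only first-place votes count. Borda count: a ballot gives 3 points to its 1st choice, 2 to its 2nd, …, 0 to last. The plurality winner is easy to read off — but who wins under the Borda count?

Plurality first-place counts: Vance 3, Silva 0, Okoro 13, Umar 9 → Okoro.
Borda totals: Vance 27, Silva 20, Okoro 57, Umar 46 → Okoro.

Okoro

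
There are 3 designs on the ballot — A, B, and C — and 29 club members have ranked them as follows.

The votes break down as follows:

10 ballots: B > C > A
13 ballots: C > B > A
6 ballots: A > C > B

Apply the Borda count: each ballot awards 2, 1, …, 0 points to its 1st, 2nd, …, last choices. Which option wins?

Borda scores:
  A: 10·0 + 13·0 + 6·2 = 12
  B: 10·2 + 13·1 + 6·0 = 33
  C: 10·1 + 13·2 + 6·1 = 42
C has the highest total.

C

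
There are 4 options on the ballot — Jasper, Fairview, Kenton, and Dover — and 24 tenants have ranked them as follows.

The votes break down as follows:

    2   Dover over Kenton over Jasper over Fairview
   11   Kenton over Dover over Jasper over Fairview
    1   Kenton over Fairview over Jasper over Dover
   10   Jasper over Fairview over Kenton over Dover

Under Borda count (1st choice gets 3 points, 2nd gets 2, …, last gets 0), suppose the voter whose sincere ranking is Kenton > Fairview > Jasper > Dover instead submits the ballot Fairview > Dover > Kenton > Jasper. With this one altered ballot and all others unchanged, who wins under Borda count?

Borda totals with the altered ballot: Jasper 43, Fairview 23, Kenton 48, Dover 30.
The winner is unchanged: still Kenton.

Kenton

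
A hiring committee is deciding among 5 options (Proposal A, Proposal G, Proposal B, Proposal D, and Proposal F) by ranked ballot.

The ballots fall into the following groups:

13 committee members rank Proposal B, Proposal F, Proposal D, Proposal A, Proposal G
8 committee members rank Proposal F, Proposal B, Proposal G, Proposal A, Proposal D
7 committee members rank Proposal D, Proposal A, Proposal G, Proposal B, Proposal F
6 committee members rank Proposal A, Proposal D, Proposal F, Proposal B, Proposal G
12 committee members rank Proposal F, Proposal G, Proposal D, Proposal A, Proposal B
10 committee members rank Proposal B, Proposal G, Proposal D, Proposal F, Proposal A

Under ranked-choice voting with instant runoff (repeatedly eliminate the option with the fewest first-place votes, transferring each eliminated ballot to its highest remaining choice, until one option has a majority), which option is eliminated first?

Round 1: Proposal B 23, Proposal F 20, Proposal D 7, Proposal A 6, Proposal G 0. Proposal G has the fewest and is eliminated.
Round 2: Proposal B 23, Proposal F 20, Proposal D 7, Proposal A 6. Proposal A has the fewest and is eliminated.
Round 3: Proposal B 23, Proposal F 20, Proposal D 13. Proposal D has the fewest and is eliminated.
Round 4: Proposal B 30, Proposal F 26. Proposal B has a majority.

Proposal G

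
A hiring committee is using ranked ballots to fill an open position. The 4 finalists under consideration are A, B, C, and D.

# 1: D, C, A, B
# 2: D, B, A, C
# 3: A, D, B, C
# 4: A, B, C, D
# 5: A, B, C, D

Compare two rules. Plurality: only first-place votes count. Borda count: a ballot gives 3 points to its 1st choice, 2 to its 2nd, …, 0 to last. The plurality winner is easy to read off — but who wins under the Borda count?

A

Plurality first-place counts: A 3, B 0, C 0, D 2 → A.
Borda totals: A 11, B 7, C 4, D 8 → A.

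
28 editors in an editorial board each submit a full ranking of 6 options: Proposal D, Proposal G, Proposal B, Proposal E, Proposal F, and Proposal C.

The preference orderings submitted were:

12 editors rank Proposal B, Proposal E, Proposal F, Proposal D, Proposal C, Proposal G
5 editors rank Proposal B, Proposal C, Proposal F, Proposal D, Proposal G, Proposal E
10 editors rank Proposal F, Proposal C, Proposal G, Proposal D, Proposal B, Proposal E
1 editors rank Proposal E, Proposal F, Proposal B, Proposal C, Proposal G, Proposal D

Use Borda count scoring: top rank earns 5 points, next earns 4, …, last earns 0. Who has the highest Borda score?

Borda scores:
  Proposal D: 12·2 + 5·2 + 10·2 + 0 = 54
  Proposal G: 12·0 + 5·1 + 10·3 + 1 = 36
  Proposal B: 12·5 + 5·5 + 10·1 + 3 = 98
  Proposal E: 12·4 + 5·0 + 10·0 + 5 = 53
  Proposal F: 12·3 + 5·3 + 10·5 + 4 = 105
  Proposal C: 12·1 + 5·4 + 10·4 + 2 = 74
Proposal F has the highest total.

Proposal F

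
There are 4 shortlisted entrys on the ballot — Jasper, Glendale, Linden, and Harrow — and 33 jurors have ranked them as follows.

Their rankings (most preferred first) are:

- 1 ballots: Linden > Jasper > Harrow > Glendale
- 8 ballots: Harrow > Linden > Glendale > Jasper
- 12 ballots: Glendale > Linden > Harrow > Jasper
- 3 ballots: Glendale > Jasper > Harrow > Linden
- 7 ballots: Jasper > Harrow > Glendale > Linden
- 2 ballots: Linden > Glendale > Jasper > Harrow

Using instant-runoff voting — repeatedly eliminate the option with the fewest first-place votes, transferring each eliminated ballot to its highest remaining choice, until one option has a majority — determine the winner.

Round 1: Glendale 15, Harrow 8, Jasper 7, Linden 3. Linden has the fewest and is eliminated.
Round 2: Glendale 17, Jasper 8, Harrow 8. Glendale has a majority.

Glendale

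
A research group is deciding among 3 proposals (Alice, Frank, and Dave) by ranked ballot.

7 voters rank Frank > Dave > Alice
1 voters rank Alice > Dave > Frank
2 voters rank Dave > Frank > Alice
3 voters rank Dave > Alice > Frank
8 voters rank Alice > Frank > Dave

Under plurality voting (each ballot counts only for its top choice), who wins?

First-place vote totals:
  Alice: 9
  Frank: 7
  Dave: 5
Alice has the most first-place votes.

Alice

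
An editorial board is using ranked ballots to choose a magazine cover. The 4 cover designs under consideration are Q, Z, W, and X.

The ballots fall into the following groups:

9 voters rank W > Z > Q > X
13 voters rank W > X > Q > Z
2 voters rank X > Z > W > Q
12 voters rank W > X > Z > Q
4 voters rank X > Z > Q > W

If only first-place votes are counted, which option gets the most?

W

First-place vote totals:
  Q: 0
  Z: 0
  W: 34
  X: 6
W has the most first-place votes.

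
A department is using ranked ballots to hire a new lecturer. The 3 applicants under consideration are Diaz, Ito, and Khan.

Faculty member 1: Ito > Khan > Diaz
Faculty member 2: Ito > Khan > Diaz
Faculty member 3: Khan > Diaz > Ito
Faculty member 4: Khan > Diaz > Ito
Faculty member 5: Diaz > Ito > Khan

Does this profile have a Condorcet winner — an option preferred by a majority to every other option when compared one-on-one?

Head-to-head results (5 voters total):
Diaz vs Ito: Diaz wins 3–2.
Diaz vs Khan: Khan wins 4–1.
Ito vs Khan: Ito wins 3–2.
No candidate beats all others: Diaz beats Ito beats Khan beats Diaz, a majority cycle.

No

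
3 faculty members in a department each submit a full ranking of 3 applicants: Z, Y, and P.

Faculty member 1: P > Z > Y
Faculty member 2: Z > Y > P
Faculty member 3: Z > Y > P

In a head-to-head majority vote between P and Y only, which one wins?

Y

Ballots ranking P above Y: 1.
Ballots ranking Y above P: 2.
Y wins the head-to-head, 2–1.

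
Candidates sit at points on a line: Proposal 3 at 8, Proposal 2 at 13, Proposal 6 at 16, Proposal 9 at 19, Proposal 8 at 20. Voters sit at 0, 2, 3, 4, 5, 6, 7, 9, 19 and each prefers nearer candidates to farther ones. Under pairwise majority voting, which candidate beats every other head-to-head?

With single-peaked preferences on a line, the Condorcet winner is the candidate closest to the median voter.
The median voter (position 5) is closest to Proposal 3 at 8.
Check: Proposal 3 vs Proposal 6 — voters closer to Proposal 3: 8 of 9.

Proposal 3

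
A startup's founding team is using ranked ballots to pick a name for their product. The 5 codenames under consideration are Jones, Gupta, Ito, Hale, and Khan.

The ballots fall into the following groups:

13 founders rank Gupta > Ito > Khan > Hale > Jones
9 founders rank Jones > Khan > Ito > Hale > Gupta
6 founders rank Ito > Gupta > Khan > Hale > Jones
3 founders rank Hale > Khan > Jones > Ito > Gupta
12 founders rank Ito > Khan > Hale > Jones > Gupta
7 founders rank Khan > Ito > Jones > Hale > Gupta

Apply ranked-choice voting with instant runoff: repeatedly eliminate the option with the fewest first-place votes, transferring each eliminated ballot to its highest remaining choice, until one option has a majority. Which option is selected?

Ito

Round 1: Ito 18, Gupta 13, Jones 9, Khan 7, Hale 3. Hale has the fewest and is eliminated.
Round 2: Ito 18, Gupta 13, Khan 10, Jones 9. Jones has the fewest and is eliminated.
Round 3: Khan 19, Ito 18, Gupta 13. Gupta has the fewest and is eliminated.
Round 4: Ito 31, Khan 19. Ito has a majority.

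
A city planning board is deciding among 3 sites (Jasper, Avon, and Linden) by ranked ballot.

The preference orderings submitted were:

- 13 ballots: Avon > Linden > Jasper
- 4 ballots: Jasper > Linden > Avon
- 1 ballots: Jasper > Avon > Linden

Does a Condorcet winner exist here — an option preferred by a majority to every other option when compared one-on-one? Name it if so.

Head-to-head results (18 voters total):
Jasper vs Avon: Avon wins 13–5.
Jasper vs Linden: Linden wins 13–5.
Avon vs Linden: Avon wins 14–4.
Avon beats each rival — Jasper (13–5), Linden (14–4) — so Avon is the Condorcet winner.

Avon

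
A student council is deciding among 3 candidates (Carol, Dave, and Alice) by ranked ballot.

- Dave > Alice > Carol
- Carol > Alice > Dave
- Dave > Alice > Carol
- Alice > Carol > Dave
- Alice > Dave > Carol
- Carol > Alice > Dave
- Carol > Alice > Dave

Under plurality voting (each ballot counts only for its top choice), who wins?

First-place vote totals:
  Carol: 3
  Dave: 2
  Alice: 2
Carol has the most first-place votes.

Carol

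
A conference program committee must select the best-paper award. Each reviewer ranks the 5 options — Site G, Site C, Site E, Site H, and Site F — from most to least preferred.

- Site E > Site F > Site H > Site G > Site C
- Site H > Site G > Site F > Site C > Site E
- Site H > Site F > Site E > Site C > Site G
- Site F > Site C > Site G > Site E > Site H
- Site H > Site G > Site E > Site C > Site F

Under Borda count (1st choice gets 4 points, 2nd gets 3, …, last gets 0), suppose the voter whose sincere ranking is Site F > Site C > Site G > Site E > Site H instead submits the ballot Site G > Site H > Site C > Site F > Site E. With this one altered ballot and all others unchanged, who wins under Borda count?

Site H

Borda totals with the altered ballot: Site G 11, Site C 5, Site E 8, Site H 17, Site F 9.
The winner is unchanged: still Site H.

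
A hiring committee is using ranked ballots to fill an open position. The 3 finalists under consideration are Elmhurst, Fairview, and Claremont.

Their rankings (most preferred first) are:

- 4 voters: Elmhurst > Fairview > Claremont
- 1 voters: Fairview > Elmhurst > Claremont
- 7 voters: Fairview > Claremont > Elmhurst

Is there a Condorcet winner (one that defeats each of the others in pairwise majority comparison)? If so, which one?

Fairview

Head-to-head results (12 voters total):
Elmhurst vs Fairview: Fairview wins 8–4.
Elmhurst vs Claremont: Claremont wins 7–5.
Fairview vs Claremont: Fairview wins 12–0.
Fairview beats each rival — Elmhurst (8–4), Claremont (12–0) — so Fairview is the Condorcet winner.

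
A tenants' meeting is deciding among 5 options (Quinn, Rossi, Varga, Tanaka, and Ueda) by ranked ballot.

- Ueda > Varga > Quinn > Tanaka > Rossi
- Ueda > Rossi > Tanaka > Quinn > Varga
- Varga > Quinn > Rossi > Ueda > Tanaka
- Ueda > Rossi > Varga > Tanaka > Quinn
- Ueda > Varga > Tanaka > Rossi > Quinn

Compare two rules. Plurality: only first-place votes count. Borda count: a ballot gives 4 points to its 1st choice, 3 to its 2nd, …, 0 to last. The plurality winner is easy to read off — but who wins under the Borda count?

Plurality first-place counts: Quinn 0, Rossi 0, Varga 1, Tanaka 0, Ueda 4 → Ueda.
Borda totals: Quinn 6, Rossi 9, Varga 12, Tanaka 6, Ueda 17 → Ueda.

Ueda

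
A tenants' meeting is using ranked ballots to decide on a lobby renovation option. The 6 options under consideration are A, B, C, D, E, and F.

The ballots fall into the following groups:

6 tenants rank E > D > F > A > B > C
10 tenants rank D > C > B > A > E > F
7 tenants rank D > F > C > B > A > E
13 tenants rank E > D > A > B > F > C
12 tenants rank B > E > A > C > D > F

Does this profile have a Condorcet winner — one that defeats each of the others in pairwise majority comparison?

No

Head-to-head results (48 voters total):
A vs B: B wins 29–19.
A vs C: A wins 31–17.
A vs D: D wins 36–12.
A vs E: E wins 31–17.
A vs F: A wins 35–13.
B vs C: B wins 31–17.
B vs D: D wins 36–12.
B vs E: B wins 29–19.
B vs F: B wins 35–13.
C vs D: D wins 36–12.
C vs E: E wins 31–17.
C vs F: F wins 26–22.
D vs E: E wins 31–17.
D vs F: D wins 48–0.
E vs F: E wins 41–7.
No candidate beats all others: B beats E beats D beats B, a majority cycle.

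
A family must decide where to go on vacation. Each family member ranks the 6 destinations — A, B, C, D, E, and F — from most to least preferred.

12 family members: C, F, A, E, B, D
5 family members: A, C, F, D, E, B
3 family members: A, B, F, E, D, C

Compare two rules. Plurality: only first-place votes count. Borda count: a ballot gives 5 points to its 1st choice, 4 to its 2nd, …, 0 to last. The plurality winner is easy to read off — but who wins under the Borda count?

Plurality first-place counts: A 8, B 0, C 12, D 0, E 0, F 0 → C.
Borda totals: A 76, B 24, C 80, D 13, E 35, F 72 → C.

C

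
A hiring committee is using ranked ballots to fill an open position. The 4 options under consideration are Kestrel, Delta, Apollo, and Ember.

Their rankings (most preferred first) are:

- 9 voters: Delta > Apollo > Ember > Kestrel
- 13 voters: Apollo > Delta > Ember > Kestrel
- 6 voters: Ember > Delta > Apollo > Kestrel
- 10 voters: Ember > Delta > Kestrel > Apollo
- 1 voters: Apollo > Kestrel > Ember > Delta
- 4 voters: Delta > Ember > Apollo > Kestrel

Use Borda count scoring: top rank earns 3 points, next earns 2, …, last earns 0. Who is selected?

Delta

Borda scores:
  Kestrel: 9·0 + 13·0 + 6·0 + 10·1 + 2 + 4·0 = 12
  Delta: 9·3 + 13·2 + 6·2 + 10·2 + 0 + 4·3 = 97
  Apollo: 9·2 + 13·3 + 6·1 + 10·0 + 3 + 4·1 = 70
  Ember: 9·1 + 13·1 + 6·3 + 10·3 + 1 + 4·2 = 79
Delta has the highest total.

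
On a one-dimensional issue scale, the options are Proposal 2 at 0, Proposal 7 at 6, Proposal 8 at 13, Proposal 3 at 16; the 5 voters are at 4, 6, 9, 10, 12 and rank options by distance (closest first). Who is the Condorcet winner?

With single-peaked preferences on a line, the Condorcet winner is the candidate closest to the median voter.
The median voter (position 9) is closest to Proposal 7 at 6.
Check: Proposal 7 vs Proposal 8 — voters closer to Proposal 7: 3 of 5.

Proposal 7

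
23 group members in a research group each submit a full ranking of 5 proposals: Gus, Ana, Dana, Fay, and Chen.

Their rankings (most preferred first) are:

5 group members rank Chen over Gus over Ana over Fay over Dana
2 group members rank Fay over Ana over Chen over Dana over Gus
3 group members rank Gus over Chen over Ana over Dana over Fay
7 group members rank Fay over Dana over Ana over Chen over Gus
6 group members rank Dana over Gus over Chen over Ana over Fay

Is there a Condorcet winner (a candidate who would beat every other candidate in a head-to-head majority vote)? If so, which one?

Head-to-head results (23 voters total):
Gus vs Ana: Gus wins 14–9.
Gus vs Dana: Dana wins 15–8.
Gus vs Fay: Gus wins 14–9.
Gus vs Chen: Chen wins 14–9.
Ana vs Dana: Dana wins 13–10.
Ana vs Fay: Ana wins 14–9.
Ana vs Chen: Chen wins 14–9.
Dana vs Fay: Fay wins 14–9.
Dana vs Chen: Dana wins 13–10.
Fay vs Chen: Chen wins 14–9.
No candidate beats all others: Gus beats Fay beats Dana beats Gus, a majority cycle.

No Condorcet winner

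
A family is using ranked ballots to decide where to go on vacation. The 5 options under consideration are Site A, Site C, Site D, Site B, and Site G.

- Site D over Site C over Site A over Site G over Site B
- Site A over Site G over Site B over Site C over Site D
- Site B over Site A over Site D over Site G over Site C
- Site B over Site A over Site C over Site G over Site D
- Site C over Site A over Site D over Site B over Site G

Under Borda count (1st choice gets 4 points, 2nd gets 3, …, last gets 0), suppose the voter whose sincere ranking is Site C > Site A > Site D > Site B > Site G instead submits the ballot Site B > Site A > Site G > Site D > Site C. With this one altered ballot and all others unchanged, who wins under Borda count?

Site A

Borda totals with the altered ballot: Site A 15, Site C 6, Site D 7, Site B 14, Site G 8.
The winner is unchanged: still Site A.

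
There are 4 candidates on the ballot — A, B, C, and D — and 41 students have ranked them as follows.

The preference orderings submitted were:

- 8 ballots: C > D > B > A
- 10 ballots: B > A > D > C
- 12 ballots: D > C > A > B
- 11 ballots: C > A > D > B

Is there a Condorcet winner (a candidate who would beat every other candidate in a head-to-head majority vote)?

No

Head-to-head results (41 voters total):
A vs B: A wins 23–18.
A vs C: C wins 31–10.
A vs D: A wins 21–20.
B vs C: C wins 31–10.
B vs D: D wins 31–10.
C vs D: D wins 22–19.
No candidate beats all others: A beats D beats C beats A, a majority cycle.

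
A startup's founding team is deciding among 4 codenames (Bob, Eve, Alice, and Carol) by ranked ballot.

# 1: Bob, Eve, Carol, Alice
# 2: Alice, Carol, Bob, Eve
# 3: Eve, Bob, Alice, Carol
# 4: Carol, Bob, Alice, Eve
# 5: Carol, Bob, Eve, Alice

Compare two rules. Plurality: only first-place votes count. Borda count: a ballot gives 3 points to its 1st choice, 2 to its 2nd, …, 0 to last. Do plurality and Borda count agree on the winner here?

No

Plurality first-place counts: Bob 1, Eve 1, Alice 1, Carol 2 → Carol.
Borda totals: Bob 10, Eve 6, Alice 5, Carol 9 → Bob.
The two rules disagree: plurality picks Carol, Borda picks Bob.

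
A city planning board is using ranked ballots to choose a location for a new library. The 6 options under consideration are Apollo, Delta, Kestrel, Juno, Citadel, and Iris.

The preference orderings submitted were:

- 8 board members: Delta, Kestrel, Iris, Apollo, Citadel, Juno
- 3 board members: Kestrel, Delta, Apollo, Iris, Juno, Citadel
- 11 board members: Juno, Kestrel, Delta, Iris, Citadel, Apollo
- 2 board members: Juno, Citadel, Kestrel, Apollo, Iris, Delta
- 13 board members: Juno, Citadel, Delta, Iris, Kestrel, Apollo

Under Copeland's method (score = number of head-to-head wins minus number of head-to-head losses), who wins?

Pairwise results:
  Apollo vs Delta: Delta wins 35–2.
  Apollo vs Kestrel: Kestrel wins 37–0.
  Apollo vs Juno: Juno wins 26–11.
  Apollo vs Citadel: Citadel wins 26–11.
  Apollo vs Iris: Iris wins 32–5.
  Delta vs Kestrel: Delta wins 21–16.
  Delta vs Juno: Juno wins 26–11.
  Delta vs Citadel: Delta wins 22–15.
  Delta vs Iris: Delta wins 35–2.
  Kestrel vs Juno: Juno wins 26–11.
  Kestrel vs Citadel: Kestrel wins 22–15.
  Kestrel vs Iris: Kestrel wins 24–13.
  Juno vs Citadel: Juno wins 29–8.
  Juno vs Iris: Juno wins 26–11.
  Citadel vs Iris: Iris wins 22–15.
Copeland scores (wins − losses):
  Apollo: 0 − 5 = -5
  Delta: 4 − 1 = 3
  Kestrel: 3 − 2 = 1
  Juno: 5 − 0 = 5
  Citadel: 1 − 4 = -3
  Iris: 2 − 3 = -1
Juno has the best Copeland score.

Juno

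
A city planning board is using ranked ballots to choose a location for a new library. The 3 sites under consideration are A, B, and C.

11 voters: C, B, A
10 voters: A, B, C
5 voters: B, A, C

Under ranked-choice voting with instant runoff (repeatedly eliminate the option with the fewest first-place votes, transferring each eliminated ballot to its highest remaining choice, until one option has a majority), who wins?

A

Round 1: C 11, A 10, B 5. B has the fewest and is eliminated.
Round 2: A 15, C 11. A has a majority.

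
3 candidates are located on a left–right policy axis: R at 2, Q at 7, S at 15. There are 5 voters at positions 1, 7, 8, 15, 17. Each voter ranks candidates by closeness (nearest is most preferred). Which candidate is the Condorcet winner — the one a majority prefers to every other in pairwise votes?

With single-peaked preferences on a line, the Condorcet winner is the candidate closest to the median voter.
The median voter (position 8) is closest to Q at 7.
Check: Q vs R — voters closer to Q: 4 of 5.

Q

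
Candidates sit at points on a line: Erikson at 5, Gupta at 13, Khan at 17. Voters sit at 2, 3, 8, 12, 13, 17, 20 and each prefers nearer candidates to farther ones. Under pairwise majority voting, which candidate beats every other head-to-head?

Gupta

With single-peaked preferences on a line, the Condorcet winner is the candidate closest to the median voter.
The median voter (position 12) is closest to Gupta at 13.
Check: Gupta vs Erikson — voters closer to Gupta: 4 of 7.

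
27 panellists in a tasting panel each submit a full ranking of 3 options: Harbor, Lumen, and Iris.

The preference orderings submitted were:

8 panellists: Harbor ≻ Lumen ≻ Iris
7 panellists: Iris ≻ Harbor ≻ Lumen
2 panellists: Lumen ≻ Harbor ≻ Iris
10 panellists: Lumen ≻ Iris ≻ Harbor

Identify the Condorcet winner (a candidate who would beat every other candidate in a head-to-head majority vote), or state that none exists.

No Condorcet winner

Head-to-head results (27 voters total):
Harbor vs Lumen: Harbor wins 15–12.
Harbor vs Iris: Iris wins 17–10.
Lumen vs Iris: Lumen wins 20–7.
No candidate beats all others: Harbor beats Lumen beats Iris beats Harbor, a majority cycle.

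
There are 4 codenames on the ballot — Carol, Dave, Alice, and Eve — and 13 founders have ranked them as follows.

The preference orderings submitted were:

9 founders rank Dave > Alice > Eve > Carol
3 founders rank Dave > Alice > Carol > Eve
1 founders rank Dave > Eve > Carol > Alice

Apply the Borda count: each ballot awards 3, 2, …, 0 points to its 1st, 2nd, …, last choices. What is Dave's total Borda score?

39

Borda scores:
  Carol: 9·0 + 3·1 + 1 = 4
  Dave: 9·3 + 3·3 + 3 = 39
  Alice: 9·2 + 3·2 + 0 = 24
  Eve: 9·1 + 3·0 + 2 = 11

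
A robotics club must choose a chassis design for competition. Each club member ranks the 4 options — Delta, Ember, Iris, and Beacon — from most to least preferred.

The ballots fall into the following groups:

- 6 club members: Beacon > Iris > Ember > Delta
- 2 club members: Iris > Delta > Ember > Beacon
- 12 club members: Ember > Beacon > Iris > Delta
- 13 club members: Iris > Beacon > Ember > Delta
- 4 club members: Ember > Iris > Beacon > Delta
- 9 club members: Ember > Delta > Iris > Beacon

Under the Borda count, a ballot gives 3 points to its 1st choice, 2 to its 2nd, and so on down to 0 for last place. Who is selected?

Ember

Borda scores:
  Delta: 6·0 + 2·2 + 12·0 + 13·0 + 4·0 + 9·2 = 22
  Ember: 6·1 + 2·1 + 12·3 + 13·1 + 4·3 + 9·3 = 96
  Iris: 6·2 + 2·3 + 12·1 + 13·3 + 4·2 + 9·1 = 86
  Beacon: 6·3 + 2·0 + 12·2 + 13·2 + 4·1 + 9·0 = 72
Ember has the highest total.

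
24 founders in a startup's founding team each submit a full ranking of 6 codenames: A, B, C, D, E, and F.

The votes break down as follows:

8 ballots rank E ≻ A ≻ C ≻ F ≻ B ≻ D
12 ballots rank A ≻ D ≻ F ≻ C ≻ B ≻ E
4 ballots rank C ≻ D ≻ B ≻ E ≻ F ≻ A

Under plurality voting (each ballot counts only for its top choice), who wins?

A

First-place vote totals:
  A: 12
  B: 0
  C: 4
  D: 0
  E: 8
  F: 0
A has the most first-place votes.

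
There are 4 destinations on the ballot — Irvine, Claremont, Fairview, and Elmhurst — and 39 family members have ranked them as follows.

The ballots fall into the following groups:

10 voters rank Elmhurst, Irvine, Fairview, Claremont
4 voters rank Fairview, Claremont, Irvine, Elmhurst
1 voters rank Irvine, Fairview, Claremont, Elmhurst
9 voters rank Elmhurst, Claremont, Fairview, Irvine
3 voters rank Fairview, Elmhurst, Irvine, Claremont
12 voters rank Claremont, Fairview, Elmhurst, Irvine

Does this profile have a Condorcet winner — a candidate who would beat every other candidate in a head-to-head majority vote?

Head-to-head results (39 voters total):
Irvine vs Claremont: Claremont wins 25–14.
Irvine vs Fairview: Fairview wins 28–11.
Irvine vs Elmhurst: Elmhurst wins 34–5.
Claremont vs Fairview: Claremont wins 21–18.
Claremont vs Elmhurst: Elmhurst wins 22–17.
Fairview vs Elmhurst: Fairview wins 20–19.
No candidate beats all others: Claremont beats Fairview beats Elmhurst beats Claremont, a majority cycle.

No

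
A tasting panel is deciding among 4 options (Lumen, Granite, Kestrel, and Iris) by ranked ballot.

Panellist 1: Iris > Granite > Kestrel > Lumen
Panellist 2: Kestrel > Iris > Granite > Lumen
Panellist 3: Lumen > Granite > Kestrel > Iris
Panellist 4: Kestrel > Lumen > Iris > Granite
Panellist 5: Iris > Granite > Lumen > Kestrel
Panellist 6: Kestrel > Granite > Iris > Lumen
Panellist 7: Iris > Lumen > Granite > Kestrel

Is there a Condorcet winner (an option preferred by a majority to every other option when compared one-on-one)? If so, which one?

None — there is no Condorcet winner

Head-to-head results (7 voters total):
Lumen vs Granite: Granite wins 4–3.
Lumen vs Kestrel: Kestrel wins 4–3.
Lumen vs Iris: Iris wins 5–2.
Granite vs Kestrel: Granite wins 4–3.
Granite vs Iris: Iris wins 5–2.
Kestrel vs Iris: Kestrel wins 4–3.
No candidate beats all others: Granite beats Kestrel beats Iris beats Granite, a majority cycle.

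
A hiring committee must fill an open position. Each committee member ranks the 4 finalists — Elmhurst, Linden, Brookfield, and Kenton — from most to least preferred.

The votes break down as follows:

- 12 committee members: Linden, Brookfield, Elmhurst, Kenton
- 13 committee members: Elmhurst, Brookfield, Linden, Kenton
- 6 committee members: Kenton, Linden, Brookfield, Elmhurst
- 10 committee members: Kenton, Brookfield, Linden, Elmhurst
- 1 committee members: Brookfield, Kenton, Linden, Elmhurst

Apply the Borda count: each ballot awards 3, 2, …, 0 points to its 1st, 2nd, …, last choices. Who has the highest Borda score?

Borda scores:
  Elmhurst: 12·1 + 13·3 + 6·0 + 10·0 + 0 = 51
  Linden: 12·3 + 13·1 + 6·2 + 10·1 + 1 = 72
  Brookfield: 12·2 + 13·2 + 6·1 + 10·2 + 3 = 79
  Kenton: 12·0 + 13·0 + 6·3 + 10·3 + 2 = 50
Brookfield has the highest total.

Brookfield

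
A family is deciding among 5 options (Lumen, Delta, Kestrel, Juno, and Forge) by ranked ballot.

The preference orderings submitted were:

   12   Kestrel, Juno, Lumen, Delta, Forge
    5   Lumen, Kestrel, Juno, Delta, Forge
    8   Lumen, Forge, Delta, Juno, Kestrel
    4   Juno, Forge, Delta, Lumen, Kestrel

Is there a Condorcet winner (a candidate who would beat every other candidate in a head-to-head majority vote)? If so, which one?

Head-to-head results (29 voters total):
Lumen vs Delta: Lumen wins 25–4.
Lumen vs Kestrel: Lumen wins 17–12.
Lumen vs Juno: Juno wins 16–13.
Lumen vs Forge: Lumen wins 25–4.
Delta vs Kestrel: Kestrel wins 17–12.
Delta vs Juno: Juno wins 21–8.
Delta vs Forge: Delta wins 17–12.
Kestrel vs Juno: Kestrel wins 17–12.
Kestrel vs Forge: Kestrel wins 17–12.
Juno vs Forge: Juno wins 21–8.
No candidate beats all others: Lumen beats Kestrel beats Juno beats Lumen, a majority cycle.

No Condorcet winner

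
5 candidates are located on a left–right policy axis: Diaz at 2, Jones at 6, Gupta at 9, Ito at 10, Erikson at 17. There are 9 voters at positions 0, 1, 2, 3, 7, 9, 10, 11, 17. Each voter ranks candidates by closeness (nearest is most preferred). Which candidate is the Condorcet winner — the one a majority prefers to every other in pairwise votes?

With single-peaked preferences on a line, the Condorcet winner is the candidate closest to the median voter.
The median voter (position 7) is closest to Jones at 6.
Check: Jones vs Diaz — voters closer to Jones: 5 of 9.

Jones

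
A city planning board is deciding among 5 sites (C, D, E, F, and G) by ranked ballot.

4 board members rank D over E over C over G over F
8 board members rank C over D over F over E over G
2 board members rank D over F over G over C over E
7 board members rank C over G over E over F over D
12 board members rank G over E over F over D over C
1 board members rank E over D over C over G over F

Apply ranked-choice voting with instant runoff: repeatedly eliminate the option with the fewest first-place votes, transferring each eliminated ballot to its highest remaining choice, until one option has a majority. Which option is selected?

C

Round 1: C 15, G 12, D 6, E 1, F 0. F has the fewest and is eliminated.
Round 2: C 15, G 12, D 6, E 1. E has the fewest and is eliminated.
Round 3: C 15, G 12, D 7. D has the fewest and is eliminated.
Round 4: C 20, G 14. C has a majority.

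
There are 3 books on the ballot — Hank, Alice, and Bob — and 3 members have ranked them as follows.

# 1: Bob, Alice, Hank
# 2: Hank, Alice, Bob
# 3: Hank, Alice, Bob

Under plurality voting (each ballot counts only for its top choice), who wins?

First-place vote totals:
  Hank: 2
  Alice: 0
  Bob: 1
Hank has the most first-place votes.

Hank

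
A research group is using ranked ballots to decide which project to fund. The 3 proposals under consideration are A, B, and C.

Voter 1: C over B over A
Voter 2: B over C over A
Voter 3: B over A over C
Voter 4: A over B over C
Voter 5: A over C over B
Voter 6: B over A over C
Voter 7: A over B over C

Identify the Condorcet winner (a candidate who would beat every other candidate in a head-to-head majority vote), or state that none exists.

Head-to-head results (7 voters total):
A vs B: B wins 4–3.
A vs C: A wins 5–2.
B vs C: B wins 5–2.
B beats each rival — A (4–3), C (5–2) — so B is the Condorcet winner.

B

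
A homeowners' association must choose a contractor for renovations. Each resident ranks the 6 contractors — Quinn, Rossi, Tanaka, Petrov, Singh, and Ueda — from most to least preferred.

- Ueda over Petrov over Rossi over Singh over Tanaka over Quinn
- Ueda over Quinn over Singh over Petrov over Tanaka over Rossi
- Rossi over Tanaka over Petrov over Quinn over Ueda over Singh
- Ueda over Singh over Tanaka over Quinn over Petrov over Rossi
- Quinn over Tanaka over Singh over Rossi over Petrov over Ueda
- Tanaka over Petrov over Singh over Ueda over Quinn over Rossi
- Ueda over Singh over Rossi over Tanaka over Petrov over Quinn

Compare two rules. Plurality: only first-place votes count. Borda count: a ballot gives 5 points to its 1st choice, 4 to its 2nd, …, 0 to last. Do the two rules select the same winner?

Plurality first-place counts: Quinn 1, Rossi 1, Tanaka 1, Petrov 0, Singh 0, Ueda 4 → Ueda.
Borda totals: Quinn 14, Rossi 13, Tanaka 20, Petrov 16, Singh 19, Ueda 23 → Ueda.
The two rules agree on Ueda.

Yes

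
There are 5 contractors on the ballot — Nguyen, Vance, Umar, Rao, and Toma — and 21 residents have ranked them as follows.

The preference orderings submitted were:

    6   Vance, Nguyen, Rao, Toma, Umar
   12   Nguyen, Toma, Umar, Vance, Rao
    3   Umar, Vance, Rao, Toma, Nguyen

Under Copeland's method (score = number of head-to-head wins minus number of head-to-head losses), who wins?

Nguyen

Pairwise results:
  Nguyen vs Vance: Nguyen wins 12–9.
  Nguyen vs Umar: Nguyen wins 18–3.
  Nguyen vs Rao: Nguyen wins 18–3.
  Nguyen vs Toma: Nguyen wins 18–3.
  Vance vs Umar: Umar wins 15–6.
  Vance vs Rao: Vance wins 21–0.
  Vance vs Toma: Toma wins 12–9.
  Umar vs Rao: Umar wins 15–6.
  Umar vs Toma: Toma wins 18–3.
  Rao vs Toma: Toma wins 12–9.
Copeland scores (wins − losses):
  Nguyen: 4 − 0 = 4
  Vance: 1 − 3 = -2
  Umar: 2 − 2 = 0
  Rao: 0 − 4 = -4
  Toma: 3 − 1 = 2
Nguyen has the best Copeland score.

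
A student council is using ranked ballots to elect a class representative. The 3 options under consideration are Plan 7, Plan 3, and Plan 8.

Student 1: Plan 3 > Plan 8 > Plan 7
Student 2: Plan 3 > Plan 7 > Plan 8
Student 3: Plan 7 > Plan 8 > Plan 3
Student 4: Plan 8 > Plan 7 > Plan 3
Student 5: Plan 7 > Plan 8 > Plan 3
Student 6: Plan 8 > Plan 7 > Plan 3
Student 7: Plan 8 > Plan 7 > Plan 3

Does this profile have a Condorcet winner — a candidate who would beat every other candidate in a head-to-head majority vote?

Yes

Head-to-head results (7 voters total):
Plan 7 vs Plan 3: Plan 7 wins 5–2.
Plan 7 vs Plan 8: Plan 8 wins 4–3.
Plan 3 vs Plan 8: Plan 8 wins 5–2.
Plan 8 beats each rival — Plan 7 (4–3), Plan 3 (5–2) — so Plan 8 is the Condorcet winner.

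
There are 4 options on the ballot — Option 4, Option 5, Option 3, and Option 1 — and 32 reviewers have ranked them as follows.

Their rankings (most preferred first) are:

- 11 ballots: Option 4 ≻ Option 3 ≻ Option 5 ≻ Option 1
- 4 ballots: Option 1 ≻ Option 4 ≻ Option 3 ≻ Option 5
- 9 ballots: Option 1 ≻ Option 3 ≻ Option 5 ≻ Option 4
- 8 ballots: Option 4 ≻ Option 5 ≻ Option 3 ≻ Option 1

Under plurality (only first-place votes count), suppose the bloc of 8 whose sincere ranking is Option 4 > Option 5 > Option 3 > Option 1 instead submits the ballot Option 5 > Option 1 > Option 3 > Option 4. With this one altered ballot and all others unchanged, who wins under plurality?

Option 1

First-place totals with the altered ballot: Option 4 11, Option 5 8, Option 3 0, Option 1 13.
The switch changes the winner from Option 4 to Option 1.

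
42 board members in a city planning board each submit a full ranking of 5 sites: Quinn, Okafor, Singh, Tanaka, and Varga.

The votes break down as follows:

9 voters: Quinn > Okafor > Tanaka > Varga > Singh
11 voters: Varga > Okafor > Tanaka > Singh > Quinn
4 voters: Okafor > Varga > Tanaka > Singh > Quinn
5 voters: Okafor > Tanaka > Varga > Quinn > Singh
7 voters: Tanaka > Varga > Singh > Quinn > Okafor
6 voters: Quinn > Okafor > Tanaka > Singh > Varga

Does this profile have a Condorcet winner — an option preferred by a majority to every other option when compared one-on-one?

No

Head-to-head results (42 voters total):
Quinn vs Okafor: Quinn wins 22–20.
Quinn vs Singh: Singh wins 22–20.
Quinn vs Tanaka: Tanaka wins 27–15.
Quinn vs Varga: Varga wins 27–15.
Okafor vs Singh: Okafor wins 35–7.
Okafor vs Tanaka: Okafor wins 35–7.
Okafor vs Varga: Okafor wins 24–18.
Singh vs Tanaka: Tanaka wins 42–0.
Singh vs Varga: Varga wins 36–6.
Tanaka vs Varga: Tanaka wins 27–15.
No candidate beats all others: Quinn beats Okafor beats Singh beats Quinn, a majority cycle.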